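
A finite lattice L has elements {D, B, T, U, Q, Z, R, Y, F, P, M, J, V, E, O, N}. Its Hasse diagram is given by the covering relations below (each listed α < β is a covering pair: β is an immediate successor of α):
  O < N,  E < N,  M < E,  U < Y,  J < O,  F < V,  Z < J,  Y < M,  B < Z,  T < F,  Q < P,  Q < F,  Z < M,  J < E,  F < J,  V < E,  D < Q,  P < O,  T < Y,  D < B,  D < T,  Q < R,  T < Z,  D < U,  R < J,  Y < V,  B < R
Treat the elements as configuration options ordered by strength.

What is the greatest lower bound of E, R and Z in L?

Common lower bounds of {E, R, Z}: B, D.
The greatest among these is B.

B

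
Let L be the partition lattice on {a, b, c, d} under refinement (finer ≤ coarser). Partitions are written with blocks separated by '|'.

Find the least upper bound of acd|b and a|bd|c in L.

The join of acd|b and a|bd|c merges any blocks that overlap across the partitions, giving abcd.

abcd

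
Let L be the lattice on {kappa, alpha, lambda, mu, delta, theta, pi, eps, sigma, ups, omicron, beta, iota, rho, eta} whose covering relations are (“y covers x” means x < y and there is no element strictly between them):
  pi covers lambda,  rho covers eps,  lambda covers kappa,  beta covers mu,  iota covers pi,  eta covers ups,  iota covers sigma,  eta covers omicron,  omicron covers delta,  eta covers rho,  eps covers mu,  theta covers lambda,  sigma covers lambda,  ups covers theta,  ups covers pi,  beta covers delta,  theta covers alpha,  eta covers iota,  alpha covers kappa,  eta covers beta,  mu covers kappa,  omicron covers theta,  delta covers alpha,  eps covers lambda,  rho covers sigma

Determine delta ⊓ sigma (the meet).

kappa

Common lower bounds of {delta, sigma}: kappa.
The greatest among these is kappa.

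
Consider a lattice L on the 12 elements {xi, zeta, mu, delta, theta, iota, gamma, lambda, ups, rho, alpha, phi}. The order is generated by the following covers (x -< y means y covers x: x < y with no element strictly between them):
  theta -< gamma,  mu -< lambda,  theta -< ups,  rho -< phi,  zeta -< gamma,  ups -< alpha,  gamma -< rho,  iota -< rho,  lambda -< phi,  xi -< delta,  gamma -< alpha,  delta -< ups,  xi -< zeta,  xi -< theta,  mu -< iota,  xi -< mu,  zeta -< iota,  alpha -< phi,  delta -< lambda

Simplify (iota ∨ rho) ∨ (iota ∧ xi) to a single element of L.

rho

iota ∨ rho = rho
iota ∧ xi = xi
rho ∨ xi = rho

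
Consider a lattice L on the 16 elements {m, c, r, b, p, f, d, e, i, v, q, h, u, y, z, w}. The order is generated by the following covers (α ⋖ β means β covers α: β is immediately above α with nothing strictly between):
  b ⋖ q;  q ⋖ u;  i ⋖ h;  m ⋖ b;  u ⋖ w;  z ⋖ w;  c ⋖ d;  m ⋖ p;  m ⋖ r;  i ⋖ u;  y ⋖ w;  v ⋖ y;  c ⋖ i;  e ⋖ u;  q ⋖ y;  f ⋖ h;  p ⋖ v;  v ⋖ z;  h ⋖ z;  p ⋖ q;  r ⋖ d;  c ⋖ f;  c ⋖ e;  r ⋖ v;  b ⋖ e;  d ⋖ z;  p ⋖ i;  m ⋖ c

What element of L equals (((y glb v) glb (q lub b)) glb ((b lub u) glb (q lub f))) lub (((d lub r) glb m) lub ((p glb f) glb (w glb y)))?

p

y ∧ v = v
q ∨ b = q
v ∧ q = p
b ∨ u = u
q ∨ f = w
u ∧ w = u
p ∧ u = p
d ∨ r = d
d ∧ m = m
p ∧ f = m
w ∧ y = y
m ∧ y = m
m ∨ m = m
p ∨ m = p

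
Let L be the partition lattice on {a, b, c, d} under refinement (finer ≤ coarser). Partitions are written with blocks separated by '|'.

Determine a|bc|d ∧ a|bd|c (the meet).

a|b|c|d

Common lower bounds of {a|bc|d, a|bd|c}: a|b|c|d.
The greatest among these is a|b|c|d.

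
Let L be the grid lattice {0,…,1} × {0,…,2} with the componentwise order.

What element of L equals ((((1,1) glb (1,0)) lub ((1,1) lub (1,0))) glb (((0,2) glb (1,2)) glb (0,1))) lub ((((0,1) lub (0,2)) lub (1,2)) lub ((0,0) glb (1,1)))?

(1,2)

(1,1) ∧ (1,0) = (1,0)
(1,1) ∨ (1,0) = (1,1)
(1,0) ∨ (1,1) = (1,1)
(0,2) ∧ (1,2) = (0,2)
(0,2) ∧ (0,1) = (0,1)
(1,1) ∧ (0,1) = (0,1)
(0,1) ∨ (0,2) = (0,2)
(0,2) ∨ (1,2) = (1,2)
(0,0) ∧ (1,1) = (0,0)
(1,2) ∨ (0,0) = (1,2)
(0,1) ∨ (1,2) = (1,2)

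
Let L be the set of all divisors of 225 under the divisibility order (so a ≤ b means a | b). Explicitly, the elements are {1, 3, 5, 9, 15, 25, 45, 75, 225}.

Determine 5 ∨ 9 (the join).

45

In the divisibility order, the join is the least common multiple: lcm(5, 9) = 45.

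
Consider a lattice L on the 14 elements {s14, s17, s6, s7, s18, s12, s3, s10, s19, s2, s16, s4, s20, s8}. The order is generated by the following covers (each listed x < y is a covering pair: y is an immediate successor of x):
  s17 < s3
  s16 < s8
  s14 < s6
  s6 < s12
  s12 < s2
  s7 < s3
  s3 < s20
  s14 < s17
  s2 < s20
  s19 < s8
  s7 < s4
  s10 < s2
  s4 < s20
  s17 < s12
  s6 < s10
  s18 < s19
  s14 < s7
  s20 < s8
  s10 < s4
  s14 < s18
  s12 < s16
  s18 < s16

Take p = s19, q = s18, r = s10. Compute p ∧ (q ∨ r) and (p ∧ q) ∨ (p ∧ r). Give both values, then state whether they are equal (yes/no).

s19; s18; no

q ∨ r = s8, so p ∧ (q ∨ r) = s19 ∧ s8 = s19.
p ∧ q = s18 and p ∧ r = s14, so (p ∧ q) ∨ (p ∧ r) = s18 ∨ s14 = s18.
Equal: no.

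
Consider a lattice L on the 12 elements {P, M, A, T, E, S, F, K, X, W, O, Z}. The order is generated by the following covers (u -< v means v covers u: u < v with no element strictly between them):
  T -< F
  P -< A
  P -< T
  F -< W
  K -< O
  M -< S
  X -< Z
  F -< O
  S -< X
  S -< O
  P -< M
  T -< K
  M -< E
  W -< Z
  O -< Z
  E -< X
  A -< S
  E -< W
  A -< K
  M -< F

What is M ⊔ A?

S

Common upper bounds of {M, A}: O, S, X, Z.
The least among these is S.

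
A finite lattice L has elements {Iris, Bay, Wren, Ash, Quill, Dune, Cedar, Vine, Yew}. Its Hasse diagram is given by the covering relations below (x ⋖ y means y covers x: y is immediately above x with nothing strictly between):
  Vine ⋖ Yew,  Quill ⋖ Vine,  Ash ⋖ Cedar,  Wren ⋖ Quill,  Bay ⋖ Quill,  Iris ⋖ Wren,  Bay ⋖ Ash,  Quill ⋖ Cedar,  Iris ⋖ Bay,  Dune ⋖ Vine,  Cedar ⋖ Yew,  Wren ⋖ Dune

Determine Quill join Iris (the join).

Common upper bounds of {Quill, Iris}: Cedar, Quill, Vine, Yew.
The least among these is Quill.

Quill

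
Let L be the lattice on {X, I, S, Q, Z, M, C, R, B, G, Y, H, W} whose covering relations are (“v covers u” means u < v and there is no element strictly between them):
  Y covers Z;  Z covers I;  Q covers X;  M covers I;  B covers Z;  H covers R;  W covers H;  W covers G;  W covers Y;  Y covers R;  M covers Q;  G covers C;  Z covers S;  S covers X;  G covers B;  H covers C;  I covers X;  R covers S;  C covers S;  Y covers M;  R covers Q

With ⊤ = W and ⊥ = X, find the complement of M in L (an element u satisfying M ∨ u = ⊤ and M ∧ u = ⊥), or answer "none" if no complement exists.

C

Need u with M ∨ u = W and M ∧ u = X.
Checking each element gives: C.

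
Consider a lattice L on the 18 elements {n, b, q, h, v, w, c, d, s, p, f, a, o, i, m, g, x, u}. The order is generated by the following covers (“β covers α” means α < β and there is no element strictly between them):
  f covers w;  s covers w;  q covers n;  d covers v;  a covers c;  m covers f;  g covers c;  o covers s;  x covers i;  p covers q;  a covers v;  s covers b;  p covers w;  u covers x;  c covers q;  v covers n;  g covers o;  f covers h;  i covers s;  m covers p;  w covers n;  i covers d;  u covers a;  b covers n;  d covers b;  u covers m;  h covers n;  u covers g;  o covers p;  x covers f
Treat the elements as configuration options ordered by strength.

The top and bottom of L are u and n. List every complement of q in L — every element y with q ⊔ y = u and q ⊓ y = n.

Need y with q ∨ y = u and q ∧ y = n.
Checking each element gives: d, i, x.

d, i, x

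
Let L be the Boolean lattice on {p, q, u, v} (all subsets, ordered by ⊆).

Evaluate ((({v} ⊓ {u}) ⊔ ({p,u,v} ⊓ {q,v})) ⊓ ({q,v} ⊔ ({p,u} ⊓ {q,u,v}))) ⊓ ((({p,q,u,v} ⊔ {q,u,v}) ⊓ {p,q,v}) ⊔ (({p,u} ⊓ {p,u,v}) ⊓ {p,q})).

{v}

{v} ∧ {u} = ∅
{p,u,v} ∧ {q,v} = {v}
∅ ∨ {v} = {v}
{p,u} ∧ {q,u,v} = {u}
{q,v} ∨ {u} = {q,u,v}
{v} ∧ {q,u,v} = {v}
{p,q,u,v} ∨ {q,u,v} = {p,q,u,v}
{p,q,u,v} ∧ {p,q,v} = {p,q,v}
{p,u} ∧ {p,u,v} = {p,u}
{p,u} ∧ {p,q} = {p}
{p,q,v} ∨ {p} = {p,q,v}
{v} ∧ {p,q,v} = {v}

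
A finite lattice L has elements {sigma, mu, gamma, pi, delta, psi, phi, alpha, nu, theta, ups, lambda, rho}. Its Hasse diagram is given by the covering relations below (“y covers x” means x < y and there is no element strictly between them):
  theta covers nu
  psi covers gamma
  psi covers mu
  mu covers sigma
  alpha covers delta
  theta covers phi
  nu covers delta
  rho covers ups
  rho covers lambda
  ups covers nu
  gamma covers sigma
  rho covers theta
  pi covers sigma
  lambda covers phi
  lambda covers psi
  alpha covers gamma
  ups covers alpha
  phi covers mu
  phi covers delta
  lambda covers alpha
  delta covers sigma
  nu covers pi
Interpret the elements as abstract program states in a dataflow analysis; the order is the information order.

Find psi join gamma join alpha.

lambda

Common upper bounds of {psi, gamma, alpha}: lambda, rho.
The least among these is lambda.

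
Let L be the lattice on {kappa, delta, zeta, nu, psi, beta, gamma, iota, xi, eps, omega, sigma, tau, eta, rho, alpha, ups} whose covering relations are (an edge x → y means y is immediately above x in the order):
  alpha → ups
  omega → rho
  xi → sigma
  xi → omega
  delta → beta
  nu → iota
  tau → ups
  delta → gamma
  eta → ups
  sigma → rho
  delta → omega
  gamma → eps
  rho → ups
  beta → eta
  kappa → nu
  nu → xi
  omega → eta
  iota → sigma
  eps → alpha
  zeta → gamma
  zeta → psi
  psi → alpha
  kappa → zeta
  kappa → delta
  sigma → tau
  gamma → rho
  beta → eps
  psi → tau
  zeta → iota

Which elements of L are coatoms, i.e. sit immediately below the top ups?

alpha, eta, rho, tau

The coatoms are exactly the elements covered by ups: alpha, eta, rho, tau.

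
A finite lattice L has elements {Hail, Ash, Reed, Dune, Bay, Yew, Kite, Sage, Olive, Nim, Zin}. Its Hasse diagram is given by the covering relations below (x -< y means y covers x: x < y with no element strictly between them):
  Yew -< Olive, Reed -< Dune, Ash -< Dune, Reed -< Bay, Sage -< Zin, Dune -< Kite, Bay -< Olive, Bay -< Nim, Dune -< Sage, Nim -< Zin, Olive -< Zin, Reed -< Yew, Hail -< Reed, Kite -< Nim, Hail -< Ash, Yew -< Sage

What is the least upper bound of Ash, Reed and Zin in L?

Common upper bounds of {Ash, Reed, Zin}: Zin.
The least among these is Zin.

Zin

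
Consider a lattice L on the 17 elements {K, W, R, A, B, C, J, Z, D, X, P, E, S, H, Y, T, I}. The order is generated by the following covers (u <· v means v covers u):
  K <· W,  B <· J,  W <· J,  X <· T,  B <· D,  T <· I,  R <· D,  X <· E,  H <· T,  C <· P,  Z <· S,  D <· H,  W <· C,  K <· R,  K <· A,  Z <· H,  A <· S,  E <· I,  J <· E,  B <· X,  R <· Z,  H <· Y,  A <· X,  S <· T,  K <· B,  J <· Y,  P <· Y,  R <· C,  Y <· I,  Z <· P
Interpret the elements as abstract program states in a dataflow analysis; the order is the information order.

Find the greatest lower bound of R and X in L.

K

Common lower bounds of {R, X}: K.
The greatest among these is K.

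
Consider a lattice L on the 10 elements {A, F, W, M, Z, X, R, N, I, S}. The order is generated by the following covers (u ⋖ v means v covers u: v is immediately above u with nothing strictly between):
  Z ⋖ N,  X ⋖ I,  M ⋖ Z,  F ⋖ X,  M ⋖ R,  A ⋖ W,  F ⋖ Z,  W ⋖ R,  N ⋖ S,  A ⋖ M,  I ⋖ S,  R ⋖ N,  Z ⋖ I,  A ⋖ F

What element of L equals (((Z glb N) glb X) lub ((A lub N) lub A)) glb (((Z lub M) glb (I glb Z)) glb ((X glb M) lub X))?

Z ∧ N = Z
Z ∧ X = F
A ∨ N = N
N ∨ A = N
F ∨ N = N
Z ∨ M = Z
I ∧ Z = Z
Z ∧ Z = Z
X ∧ M = A
A ∨ X = X
Z ∧ X = F
N ∧ F = F

F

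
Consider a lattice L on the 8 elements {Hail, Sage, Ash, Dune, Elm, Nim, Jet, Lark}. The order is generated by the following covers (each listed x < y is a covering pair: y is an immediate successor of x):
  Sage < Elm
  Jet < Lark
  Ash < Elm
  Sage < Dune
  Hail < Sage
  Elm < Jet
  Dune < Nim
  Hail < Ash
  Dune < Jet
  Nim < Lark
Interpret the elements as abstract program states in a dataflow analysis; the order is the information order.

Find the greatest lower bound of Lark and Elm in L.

Elm

Common lower bounds of {Lark, Elm}: Ash, Elm, Hail, Sage.
The greatest among these is Elm.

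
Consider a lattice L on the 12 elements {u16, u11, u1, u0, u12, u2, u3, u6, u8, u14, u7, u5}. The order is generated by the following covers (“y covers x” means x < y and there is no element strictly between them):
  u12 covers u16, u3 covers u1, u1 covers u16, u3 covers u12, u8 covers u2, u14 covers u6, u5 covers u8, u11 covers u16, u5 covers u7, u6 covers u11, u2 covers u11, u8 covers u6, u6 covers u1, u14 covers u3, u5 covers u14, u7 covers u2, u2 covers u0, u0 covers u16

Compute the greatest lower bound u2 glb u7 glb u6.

Common lower bounds of {u2, u7, u6}: u11, u16.
The greatest among these is u11.

u11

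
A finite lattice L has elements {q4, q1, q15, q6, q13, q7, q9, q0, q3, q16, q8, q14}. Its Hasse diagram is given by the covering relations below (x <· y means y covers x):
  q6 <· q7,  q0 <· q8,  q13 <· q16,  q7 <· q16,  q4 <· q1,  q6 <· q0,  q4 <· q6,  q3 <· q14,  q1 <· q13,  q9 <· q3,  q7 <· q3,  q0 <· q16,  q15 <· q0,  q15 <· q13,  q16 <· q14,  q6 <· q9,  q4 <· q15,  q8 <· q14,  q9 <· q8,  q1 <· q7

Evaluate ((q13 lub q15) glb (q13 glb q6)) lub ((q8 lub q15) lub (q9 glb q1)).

q8

q13 ∨ q15 = q13
q13 ∧ q6 = q4
q13 ∧ q4 = q4
q8 ∨ q15 = q8
q9 ∧ q1 = q4
q8 ∨ q4 = q8
q4 ∨ q8 = q8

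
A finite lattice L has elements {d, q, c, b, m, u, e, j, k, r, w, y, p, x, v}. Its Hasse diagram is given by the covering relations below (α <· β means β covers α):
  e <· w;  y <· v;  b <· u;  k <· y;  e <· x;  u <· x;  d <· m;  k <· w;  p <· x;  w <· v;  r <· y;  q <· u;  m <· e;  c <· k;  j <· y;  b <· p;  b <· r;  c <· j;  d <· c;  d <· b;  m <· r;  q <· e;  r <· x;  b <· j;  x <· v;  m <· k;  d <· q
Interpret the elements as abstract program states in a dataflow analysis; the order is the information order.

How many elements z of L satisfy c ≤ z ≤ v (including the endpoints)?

6

The interval [c, v] = {c, j, k, v, w, y}, which has 6 elements.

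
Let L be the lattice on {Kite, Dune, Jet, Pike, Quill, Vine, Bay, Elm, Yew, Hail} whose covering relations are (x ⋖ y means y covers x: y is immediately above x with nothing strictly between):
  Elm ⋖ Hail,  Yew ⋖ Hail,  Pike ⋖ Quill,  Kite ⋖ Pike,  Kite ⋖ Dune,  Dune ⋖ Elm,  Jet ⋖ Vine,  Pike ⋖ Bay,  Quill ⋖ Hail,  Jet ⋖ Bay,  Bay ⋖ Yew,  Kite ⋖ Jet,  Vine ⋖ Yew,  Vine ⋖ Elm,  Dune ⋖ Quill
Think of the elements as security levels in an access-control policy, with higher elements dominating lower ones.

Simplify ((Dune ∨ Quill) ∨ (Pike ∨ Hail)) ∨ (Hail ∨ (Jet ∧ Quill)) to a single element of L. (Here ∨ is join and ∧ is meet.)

Dune ∨ Quill = Quill
Pike ∨ Hail = Hail
Quill ∨ Hail = Hail
Jet ∧ Quill = Kite
Hail ∨ Kite = Hail
Hail ∨ Hail = Hail

Hail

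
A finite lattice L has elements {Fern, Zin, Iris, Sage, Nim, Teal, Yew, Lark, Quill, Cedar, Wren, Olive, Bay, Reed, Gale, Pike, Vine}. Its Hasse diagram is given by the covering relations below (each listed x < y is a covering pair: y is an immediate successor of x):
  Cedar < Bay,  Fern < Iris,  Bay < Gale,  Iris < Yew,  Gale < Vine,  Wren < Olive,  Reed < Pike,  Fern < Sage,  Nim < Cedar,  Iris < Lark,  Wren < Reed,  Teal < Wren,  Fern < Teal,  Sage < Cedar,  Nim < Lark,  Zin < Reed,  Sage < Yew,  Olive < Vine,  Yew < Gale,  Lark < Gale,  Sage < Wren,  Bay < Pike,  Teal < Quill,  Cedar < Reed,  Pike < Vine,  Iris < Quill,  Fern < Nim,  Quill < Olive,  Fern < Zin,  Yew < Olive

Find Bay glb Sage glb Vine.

Common lower bounds of {Bay, Sage, Vine}: Fern, Sage.
The greatest among these is Sage.

Sage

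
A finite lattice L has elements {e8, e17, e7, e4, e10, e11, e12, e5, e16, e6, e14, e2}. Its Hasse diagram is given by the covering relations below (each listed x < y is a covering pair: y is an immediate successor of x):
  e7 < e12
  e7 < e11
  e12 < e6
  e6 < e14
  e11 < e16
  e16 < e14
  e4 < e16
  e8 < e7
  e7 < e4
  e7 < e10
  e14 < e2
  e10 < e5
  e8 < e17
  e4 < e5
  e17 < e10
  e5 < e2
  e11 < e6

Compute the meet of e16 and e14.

Common lower bounds of {e16, e14}: e11, e16, e4, e7, e8.
The greatest among these is e16.

e16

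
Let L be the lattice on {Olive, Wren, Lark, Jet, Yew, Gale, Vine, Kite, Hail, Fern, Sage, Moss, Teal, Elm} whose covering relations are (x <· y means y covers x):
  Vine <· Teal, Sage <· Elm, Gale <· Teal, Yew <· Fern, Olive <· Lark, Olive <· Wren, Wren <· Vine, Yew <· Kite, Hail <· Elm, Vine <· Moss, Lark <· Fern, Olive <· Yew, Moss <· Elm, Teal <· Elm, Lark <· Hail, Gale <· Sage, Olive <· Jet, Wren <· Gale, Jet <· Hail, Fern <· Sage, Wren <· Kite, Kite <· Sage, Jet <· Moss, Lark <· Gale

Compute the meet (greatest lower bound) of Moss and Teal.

Common lower bounds of {Moss, Teal}: Olive, Vine, Wren.
The greatest among these is Vine.

Vine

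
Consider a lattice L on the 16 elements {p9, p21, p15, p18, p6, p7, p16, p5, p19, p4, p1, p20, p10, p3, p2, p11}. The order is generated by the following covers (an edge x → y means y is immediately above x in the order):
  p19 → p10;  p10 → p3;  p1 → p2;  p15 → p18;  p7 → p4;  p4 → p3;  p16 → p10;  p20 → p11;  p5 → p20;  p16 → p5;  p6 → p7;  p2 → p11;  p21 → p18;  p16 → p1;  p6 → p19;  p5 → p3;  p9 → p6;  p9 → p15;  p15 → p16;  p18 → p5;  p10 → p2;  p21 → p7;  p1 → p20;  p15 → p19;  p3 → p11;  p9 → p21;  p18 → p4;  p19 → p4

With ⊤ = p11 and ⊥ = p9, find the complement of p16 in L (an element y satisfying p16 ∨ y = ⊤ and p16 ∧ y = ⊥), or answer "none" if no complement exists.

For every candidate y, either p16 ∨ y ≠ p11 or p16 ∧ y ≠ p9; no complement exists.

none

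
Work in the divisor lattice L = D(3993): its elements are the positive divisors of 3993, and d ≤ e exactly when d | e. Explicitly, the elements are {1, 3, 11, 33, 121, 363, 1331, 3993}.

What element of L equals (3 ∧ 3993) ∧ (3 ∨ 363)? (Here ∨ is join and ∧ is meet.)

3 ∧ 3993 = 3
3 ∨ 363 = 363
3 ∧ 363 = 3

3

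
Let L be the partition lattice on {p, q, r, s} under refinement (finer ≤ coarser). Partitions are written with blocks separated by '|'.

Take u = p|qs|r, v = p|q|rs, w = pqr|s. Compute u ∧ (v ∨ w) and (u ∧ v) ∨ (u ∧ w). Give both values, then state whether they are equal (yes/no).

v ∨ w = pqrs, so u ∧ (v ∨ w) = p|qs|r ∧ pqrs = p|qs|r.
u ∧ v = p|q|r|s and u ∧ w = p|q|r|s, so (u ∧ v) ∨ (u ∧ w) = p|q|r|s ∨ p|q|r|s = p|q|r|s.
Equal: no.

p|qs|r; p|q|r|s; no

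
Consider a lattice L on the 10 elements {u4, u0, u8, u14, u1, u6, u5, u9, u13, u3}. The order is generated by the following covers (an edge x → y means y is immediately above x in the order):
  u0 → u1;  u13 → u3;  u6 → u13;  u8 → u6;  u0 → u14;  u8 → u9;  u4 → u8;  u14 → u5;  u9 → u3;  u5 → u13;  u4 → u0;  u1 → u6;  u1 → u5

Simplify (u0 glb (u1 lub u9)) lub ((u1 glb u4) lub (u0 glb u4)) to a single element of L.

u0

u1 ∨ u9 = u3
u0 ∧ u3 = u0
u1 ∧ u4 = u4
u0 ∧ u4 = u4
u4 ∨ u4 = u4
u0 ∨ u4 = u0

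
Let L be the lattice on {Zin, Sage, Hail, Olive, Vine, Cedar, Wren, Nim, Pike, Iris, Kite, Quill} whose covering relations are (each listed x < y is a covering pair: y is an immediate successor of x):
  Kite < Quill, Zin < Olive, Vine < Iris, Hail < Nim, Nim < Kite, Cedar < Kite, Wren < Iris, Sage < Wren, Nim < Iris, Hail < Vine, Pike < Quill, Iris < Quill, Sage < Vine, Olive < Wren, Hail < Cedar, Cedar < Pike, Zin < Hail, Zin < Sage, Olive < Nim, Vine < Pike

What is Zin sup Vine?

Vine

Common upper bounds of {Zin, Vine}: Iris, Pike, Quill, Vine.
The least among these is Vine.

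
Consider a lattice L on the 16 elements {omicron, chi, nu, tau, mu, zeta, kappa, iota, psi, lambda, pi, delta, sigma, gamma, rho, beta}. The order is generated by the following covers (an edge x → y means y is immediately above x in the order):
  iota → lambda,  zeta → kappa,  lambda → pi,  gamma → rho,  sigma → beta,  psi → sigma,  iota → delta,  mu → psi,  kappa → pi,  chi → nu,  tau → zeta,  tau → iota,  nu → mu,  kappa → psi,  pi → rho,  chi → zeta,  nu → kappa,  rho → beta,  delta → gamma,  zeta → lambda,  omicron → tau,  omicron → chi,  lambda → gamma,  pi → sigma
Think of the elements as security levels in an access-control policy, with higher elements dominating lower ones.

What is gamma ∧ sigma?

Common lower bounds of {gamma, sigma}: chi, iota, lambda, omicron, tau, zeta.
The greatest among these is lambda.

lambda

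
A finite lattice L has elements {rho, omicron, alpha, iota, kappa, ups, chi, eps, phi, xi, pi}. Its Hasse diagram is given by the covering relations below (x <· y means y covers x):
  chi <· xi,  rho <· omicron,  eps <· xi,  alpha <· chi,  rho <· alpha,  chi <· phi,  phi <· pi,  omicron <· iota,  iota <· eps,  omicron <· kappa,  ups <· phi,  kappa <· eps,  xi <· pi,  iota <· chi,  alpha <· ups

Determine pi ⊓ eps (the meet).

Common lower bounds of {pi, eps}: eps, iota, kappa, omicron, rho.
The greatest among these is eps.

eps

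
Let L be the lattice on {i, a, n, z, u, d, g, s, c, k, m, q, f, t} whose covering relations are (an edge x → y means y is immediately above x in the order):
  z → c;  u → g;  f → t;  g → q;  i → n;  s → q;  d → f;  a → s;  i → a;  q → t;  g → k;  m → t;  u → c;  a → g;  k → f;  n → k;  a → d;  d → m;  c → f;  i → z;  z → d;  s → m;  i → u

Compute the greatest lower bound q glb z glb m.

i

Common lower bounds of {q, z, m}: i.
The greatest among these is i.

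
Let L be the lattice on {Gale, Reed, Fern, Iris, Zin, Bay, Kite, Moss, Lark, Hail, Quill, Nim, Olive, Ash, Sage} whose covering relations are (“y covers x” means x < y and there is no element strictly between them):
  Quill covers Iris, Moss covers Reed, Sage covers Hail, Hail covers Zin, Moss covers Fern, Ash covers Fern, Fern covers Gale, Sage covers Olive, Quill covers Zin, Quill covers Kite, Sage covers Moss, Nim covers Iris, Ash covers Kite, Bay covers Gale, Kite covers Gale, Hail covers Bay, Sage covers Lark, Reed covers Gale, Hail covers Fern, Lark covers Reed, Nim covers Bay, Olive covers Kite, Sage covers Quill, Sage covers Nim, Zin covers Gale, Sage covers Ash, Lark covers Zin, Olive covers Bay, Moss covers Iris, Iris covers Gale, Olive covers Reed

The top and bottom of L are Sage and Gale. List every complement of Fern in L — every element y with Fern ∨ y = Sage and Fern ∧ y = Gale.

Lark, Nim, Olive, Quill

Need y with Fern ∨ y = Sage and Fern ∧ y = Gale.
Checking each element gives: Lark, Nim, Olive, Quill.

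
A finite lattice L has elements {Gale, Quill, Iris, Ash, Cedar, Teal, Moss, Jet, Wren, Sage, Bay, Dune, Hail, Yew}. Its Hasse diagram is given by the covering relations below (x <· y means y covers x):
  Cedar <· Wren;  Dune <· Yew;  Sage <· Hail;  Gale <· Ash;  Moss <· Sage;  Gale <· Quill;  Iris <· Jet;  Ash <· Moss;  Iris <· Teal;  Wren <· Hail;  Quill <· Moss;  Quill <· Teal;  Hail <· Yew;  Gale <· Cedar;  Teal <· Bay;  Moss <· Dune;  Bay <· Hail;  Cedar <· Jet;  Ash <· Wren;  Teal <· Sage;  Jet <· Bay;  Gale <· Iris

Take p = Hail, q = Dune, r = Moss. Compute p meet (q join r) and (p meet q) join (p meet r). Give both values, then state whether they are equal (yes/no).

q join r = Dune, so p meet (q join r) = Hail meet Dune = Moss.
p meet q = Moss and p meet r = Moss, so (p meet q) join (p meet r) = Moss join Moss = Moss.
Equal: yes.

Moss; Moss; yes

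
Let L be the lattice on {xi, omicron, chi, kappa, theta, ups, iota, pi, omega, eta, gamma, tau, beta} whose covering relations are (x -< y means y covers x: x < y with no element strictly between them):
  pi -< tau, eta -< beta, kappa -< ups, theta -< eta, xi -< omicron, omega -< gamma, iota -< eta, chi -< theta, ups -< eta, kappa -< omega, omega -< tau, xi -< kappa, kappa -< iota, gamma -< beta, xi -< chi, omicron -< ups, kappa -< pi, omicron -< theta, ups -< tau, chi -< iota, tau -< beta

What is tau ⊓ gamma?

Common lower bounds of {tau, gamma}: kappa, omega, xi.
The greatest among these is omega.

omega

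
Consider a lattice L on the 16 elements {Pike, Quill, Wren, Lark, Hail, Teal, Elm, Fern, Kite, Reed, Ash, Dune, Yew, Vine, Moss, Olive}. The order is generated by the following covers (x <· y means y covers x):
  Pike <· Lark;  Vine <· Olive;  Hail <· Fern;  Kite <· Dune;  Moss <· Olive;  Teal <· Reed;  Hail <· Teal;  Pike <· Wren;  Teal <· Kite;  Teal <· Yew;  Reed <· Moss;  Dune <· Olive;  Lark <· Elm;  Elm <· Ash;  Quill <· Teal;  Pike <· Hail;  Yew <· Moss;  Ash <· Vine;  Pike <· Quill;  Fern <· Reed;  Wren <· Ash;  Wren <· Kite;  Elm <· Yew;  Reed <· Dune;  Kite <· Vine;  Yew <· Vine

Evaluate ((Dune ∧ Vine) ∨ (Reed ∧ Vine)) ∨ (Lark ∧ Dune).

Dune ∧ Vine = Kite
Reed ∧ Vine = Teal
Kite ∨ Teal = Kite
Lark ∧ Dune = Pike
Kite ∨ Pike = Kite

Kite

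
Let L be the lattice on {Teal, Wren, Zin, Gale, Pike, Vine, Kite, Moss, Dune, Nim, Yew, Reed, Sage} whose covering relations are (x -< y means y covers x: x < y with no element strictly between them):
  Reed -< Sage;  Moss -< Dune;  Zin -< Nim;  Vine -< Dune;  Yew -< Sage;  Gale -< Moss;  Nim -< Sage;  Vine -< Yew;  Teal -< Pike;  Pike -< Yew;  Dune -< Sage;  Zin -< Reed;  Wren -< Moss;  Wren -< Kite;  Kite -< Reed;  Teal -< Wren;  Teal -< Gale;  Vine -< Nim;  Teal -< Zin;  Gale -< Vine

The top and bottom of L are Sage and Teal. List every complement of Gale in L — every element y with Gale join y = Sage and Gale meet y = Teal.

Kite, Reed

Need y with Gale ∨ y = Sage and Gale ∧ y = Teal.
Checking each element gives: Kite, Reed.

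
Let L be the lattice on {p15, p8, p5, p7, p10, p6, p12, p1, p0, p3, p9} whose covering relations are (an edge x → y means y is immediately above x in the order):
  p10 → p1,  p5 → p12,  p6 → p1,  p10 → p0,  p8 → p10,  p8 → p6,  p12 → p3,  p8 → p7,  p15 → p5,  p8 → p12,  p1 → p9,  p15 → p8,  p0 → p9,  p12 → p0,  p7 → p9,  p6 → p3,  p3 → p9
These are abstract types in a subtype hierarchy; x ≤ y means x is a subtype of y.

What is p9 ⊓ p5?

p5

Common lower bounds of {p9, p5}: p15, p5.
The greatest among these is p5.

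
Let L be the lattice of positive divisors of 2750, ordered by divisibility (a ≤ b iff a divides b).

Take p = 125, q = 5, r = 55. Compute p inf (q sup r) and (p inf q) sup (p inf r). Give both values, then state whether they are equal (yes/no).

q sup r = 55, so p inf (q sup r) = 125 inf 55 = 5.
p inf q = 5 and p inf r = 5, so (p inf q) sup (p inf r) = 5 sup 5 = 5.
Equal: yes.

5; 5; yes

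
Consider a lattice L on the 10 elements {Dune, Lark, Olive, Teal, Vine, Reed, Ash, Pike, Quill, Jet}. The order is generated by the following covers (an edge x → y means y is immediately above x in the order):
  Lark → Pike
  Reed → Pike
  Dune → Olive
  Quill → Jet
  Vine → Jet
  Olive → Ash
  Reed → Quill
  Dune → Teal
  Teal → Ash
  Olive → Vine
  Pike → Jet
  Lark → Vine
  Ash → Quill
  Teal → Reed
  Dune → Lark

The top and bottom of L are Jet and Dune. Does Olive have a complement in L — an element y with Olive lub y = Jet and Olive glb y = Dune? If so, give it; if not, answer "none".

Pike

Need y with Olive ∨ y = Jet and Olive ∧ y = Dune.
Checking each element gives: Pike.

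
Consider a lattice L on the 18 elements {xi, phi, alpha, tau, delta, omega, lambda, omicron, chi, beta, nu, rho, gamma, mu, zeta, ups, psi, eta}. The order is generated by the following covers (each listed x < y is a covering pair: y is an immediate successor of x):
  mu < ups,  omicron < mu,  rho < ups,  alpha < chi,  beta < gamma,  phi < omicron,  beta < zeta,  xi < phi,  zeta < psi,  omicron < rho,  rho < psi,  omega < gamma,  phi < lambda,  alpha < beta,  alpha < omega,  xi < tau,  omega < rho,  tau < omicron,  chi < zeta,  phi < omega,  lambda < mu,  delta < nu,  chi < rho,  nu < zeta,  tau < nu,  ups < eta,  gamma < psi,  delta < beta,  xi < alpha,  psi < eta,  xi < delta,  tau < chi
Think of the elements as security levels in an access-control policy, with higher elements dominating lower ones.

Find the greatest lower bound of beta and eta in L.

beta

Common lower bounds of {beta, eta}: alpha, beta, delta, xi.
The greatest among these is beta.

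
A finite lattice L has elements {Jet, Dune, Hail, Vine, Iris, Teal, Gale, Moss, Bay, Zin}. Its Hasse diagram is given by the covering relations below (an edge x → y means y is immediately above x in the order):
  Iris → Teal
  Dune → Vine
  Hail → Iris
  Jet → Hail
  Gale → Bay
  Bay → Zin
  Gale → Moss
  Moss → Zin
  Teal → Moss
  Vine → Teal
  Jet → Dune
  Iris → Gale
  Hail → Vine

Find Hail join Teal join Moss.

Common upper bounds of {Hail, Teal, Moss}: Moss, Zin.
The least among these is Moss.

Moss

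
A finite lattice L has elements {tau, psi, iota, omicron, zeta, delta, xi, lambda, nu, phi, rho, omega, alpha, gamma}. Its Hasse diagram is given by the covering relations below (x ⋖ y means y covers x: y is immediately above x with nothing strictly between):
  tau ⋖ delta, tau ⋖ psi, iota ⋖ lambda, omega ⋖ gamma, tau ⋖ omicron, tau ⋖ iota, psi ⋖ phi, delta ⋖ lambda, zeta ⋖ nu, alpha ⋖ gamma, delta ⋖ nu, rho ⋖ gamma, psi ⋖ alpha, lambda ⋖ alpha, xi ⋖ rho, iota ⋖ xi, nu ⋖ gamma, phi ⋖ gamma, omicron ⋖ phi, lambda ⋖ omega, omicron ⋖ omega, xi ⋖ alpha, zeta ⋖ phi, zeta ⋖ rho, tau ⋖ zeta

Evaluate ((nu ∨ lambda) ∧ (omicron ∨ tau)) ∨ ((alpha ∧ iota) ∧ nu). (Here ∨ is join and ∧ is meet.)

omicron

nu ∨ lambda = gamma
omicron ∨ tau = omicron
gamma ∧ omicron = omicron
alpha ∧ iota = iota
iota ∧ nu = tau
omicron ∨ tau = omicron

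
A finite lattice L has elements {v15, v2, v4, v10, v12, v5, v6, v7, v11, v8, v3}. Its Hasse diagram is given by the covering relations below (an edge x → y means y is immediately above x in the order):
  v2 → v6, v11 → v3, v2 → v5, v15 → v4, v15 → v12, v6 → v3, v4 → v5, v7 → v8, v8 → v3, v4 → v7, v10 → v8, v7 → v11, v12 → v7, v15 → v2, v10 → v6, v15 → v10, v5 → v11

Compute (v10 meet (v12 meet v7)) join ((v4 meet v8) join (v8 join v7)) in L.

v8

v12 ∧ v7 = v12
v10 ∧ v12 = v15
v4 ∧ v8 = v4
v8 ∨ v7 = v8
v4 ∨ v8 = v8
v15 ∨ v8 = v8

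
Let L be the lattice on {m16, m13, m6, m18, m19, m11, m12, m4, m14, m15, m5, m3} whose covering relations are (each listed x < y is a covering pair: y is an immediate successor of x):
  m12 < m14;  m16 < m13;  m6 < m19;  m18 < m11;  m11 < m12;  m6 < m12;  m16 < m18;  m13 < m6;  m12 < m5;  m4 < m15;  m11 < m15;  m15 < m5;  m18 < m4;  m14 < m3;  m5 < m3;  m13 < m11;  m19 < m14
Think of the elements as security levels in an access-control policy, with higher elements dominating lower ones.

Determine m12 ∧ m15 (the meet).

Common lower bounds of {m12, m15}: m11, m13, m16, m18.
The greatest among these is m11.

m11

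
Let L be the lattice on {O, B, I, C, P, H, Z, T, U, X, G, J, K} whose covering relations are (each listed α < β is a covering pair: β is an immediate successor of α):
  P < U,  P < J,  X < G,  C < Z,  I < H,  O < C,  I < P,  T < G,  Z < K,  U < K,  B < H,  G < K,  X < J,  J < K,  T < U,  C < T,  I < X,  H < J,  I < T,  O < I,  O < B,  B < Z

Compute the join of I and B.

Common upper bounds of {I, B}: H, J, K.
The least among these is H.

H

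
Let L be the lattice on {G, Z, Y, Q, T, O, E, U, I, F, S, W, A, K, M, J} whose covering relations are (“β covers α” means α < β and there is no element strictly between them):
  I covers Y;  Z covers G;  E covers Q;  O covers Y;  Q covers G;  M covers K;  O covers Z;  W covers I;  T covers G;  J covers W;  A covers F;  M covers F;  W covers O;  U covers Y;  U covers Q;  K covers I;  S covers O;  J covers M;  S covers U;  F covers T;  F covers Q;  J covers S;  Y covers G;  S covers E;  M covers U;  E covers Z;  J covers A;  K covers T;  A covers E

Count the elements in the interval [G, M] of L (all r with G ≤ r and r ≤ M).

The interval [G, M] = {F, G, I, K, M, Q, T, U, Y}, which has 9 elements.

9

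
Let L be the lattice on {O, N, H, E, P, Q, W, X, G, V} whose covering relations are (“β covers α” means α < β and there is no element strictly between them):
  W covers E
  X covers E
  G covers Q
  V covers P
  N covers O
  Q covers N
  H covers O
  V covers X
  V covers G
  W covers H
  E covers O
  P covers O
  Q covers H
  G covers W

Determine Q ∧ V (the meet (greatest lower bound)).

Common lower bounds of {Q, V}: H, N, O, Q.
The greatest among these is Q.

Q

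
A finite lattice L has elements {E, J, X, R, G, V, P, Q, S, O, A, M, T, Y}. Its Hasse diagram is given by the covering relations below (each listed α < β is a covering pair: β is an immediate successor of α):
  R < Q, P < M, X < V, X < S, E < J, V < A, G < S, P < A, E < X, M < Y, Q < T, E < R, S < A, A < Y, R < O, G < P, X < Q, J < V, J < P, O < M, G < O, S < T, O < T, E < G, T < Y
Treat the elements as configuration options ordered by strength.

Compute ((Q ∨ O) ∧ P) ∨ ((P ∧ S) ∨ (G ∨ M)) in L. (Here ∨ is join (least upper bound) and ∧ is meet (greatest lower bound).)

Q ∨ O = T
T ∧ P = G
P ∧ S = G
G ∨ M = M
G ∨ M = M
G ∨ M = M

M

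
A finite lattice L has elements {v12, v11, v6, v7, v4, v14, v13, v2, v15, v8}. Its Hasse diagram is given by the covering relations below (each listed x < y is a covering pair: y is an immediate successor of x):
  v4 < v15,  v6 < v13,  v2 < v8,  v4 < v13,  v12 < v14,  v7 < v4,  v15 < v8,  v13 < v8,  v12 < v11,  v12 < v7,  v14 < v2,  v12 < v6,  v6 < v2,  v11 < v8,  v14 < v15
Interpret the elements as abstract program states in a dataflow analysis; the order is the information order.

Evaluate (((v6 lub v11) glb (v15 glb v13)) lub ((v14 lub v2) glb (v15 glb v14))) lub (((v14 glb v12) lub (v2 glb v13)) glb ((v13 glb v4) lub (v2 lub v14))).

v6 ∨ v11 = v8
v15 ∧ v13 = v4
v8 ∧ v4 = v4
v14 ∨ v2 = v2
v15 ∧ v14 = v14
v2 ∧ v14 = v14
v4 ∨ v14 = v15
v14 ∧ v12 = v12
v2 ∧ v13 = v6
v12 ∨ v6 = v6
v13 ∧ v4 = v4
v2 ∨ v14 = v2
v4 ∨ v2 = v8
v6 ∧ v8 = v6
v15 ∨ v6 = v8

v8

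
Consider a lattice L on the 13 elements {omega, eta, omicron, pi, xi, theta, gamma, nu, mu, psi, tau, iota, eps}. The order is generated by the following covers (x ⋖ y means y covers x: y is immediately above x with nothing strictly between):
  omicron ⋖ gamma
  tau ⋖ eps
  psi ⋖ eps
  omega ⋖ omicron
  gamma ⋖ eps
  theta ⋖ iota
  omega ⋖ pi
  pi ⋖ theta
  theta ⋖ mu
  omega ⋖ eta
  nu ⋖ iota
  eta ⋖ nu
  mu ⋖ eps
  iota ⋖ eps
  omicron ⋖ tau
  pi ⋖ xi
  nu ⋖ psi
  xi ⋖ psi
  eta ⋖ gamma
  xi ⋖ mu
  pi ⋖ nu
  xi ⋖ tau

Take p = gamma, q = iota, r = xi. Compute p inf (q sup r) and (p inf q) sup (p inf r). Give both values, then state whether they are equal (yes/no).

gamma; eta; no

q sup r = eps, so p inf (q sup r) = gamma inf eps = gamma.
p inf q = eta and p inf r = omega, so (p inf q) sup (p inf r) = eta sup omega = eta.
Equal: no.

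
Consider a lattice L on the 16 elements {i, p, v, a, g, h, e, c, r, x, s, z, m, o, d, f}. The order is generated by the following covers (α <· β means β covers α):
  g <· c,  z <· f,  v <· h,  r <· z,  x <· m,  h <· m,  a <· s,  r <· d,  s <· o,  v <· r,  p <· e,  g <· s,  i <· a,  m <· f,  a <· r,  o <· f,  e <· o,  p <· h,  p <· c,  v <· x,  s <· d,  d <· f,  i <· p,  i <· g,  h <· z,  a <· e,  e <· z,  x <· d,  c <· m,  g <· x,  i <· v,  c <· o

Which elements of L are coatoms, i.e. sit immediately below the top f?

d, m, o, z

The coatoms are exactly the elements covered by f: d, m, o, z.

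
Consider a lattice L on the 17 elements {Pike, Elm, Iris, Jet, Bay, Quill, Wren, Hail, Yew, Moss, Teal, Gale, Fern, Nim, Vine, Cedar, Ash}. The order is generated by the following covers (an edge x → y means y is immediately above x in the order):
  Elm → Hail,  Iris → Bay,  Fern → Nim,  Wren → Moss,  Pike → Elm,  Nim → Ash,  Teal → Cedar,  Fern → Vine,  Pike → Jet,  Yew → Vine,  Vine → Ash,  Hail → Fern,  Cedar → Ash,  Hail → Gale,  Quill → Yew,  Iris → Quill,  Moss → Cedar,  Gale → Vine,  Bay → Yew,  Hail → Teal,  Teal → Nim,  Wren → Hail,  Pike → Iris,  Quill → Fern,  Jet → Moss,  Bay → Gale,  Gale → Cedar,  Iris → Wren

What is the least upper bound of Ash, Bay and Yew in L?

Common upper bounds of {Ash, Bay, Yew}: Ash.
The least among these is Ash.

Ash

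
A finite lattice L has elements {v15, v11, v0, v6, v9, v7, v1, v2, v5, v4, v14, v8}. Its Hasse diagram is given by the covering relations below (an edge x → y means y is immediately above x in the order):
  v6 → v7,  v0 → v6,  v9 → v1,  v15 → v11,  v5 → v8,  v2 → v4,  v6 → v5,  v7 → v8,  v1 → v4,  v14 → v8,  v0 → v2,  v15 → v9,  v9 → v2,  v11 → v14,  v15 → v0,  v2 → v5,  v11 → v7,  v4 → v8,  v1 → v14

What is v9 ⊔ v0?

v2

Common upper bounds of {v9, v0}: v2, v4, v5, v8.
The least among these is v2.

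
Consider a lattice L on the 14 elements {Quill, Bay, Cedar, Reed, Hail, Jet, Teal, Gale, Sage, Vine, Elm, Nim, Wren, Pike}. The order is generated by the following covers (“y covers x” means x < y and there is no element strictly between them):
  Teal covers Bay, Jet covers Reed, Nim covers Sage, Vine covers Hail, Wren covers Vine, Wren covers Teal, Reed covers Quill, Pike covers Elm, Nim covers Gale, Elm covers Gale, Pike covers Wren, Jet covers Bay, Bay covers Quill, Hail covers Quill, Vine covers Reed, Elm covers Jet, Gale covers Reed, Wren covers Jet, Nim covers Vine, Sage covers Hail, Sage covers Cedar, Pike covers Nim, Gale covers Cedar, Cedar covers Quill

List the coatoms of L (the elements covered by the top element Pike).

The coatoms are exactly the elements covered by Pike: Elm, Nim, Wren.

Elm, Nim, Wren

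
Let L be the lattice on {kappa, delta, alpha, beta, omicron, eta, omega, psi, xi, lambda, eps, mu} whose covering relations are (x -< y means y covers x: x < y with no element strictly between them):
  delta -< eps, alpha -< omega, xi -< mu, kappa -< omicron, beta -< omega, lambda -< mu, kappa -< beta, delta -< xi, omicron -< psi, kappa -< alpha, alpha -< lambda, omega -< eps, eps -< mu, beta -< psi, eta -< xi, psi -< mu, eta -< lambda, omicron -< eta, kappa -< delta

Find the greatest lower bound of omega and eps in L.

Common lower bounds of {omega, eps}: alpha, beta, kappa, omega.
The greatest among these is omega.

omega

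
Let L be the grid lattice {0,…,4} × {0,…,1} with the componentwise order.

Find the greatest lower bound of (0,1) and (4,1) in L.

In a product of chains, the meet is componentwise min, giving (0,1).

(0,1)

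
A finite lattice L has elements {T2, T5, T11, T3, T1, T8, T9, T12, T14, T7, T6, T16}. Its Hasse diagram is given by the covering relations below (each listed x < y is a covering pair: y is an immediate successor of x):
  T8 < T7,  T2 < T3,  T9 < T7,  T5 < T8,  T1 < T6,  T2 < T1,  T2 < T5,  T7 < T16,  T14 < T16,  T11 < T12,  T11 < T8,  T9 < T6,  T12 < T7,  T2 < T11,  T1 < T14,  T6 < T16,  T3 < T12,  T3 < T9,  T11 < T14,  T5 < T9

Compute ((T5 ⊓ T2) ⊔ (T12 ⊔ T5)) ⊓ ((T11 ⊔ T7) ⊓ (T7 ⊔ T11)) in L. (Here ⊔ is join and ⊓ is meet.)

T7

T5 ∧ T2 = T2
T12 ∨ T5 = T7
T2 ∨ T7 = T7
T11 ∨ T7 = T7
T7 ∨ T11 = T7
T7 ∧ T7 = T7
T7 ∧ T7 = T7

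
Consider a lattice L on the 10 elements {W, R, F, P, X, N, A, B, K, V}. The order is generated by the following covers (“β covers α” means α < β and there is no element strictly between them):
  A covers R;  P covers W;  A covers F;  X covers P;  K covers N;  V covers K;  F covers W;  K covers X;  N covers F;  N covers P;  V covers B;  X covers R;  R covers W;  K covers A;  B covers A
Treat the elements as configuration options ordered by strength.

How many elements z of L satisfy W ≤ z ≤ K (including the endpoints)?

The interval [W, K] = {A, F, K, N, P, R, W, X}, which has 8 elements.

8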